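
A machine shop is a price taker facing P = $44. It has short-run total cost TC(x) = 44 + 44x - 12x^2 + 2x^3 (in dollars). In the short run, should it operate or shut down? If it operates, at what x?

Variable cost is VC = 44x - 12x^2 + 2x^3, so AVC = VC/x = 44 - 12x + 2x^2 and MC = dTC/dx = 44 - 24x + 6x^2.
The AVC parabola has its vertex at x = 12/4 = 3, where AVC = 44 - 12·3 + 2·3^2 = $26.
P = $44 exceeds min AVC = $26, so the firm stays open.
Solving P = MC: -24x + 6x^2 = 0 ⇒ x = 0 or 4. On the upward-sloping branch, x* = 4.
Check: AVC at x = 4 is $28 ≤ P, so revenue covers variable cost.
Profit = P·x − TC = 44·4 − 156 = $20.

Produce at x = 4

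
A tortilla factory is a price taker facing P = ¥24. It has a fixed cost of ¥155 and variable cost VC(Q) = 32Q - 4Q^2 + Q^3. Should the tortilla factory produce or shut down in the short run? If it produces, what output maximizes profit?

Shut down

From TC, MC = TC'(Q) = 32 - 8Q + 3Q^2 and AVC = VC/Q = 32 - 4Q + Q^2.
AVC hits its minimum where MC = AVC, at Q = 2, giving min AVC = 32 - 4·2 + 2^2 = ¥28.
With P < min AVC (¥24 < ¥28), every unit sold adds to the loss.
The firm minimizes its loss by shutting down and losing only its fixed cost of ¥155.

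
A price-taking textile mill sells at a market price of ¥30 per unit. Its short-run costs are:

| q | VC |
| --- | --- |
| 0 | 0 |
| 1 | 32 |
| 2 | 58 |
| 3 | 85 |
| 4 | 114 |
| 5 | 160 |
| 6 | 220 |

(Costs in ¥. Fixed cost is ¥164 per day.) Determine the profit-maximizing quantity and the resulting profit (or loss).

q = 4; profit = -¥158

Tabulate TR − TC: q=0: -164; q=1: -166; q=2: -162; q=3: -159; q=4: -158; q=5: -174; q=6: -204.
Profit is maximized at q = 4. AVC there is 114/4 = ¥28.50 ≤ P, so producing beats shutting down (which would give -¥164).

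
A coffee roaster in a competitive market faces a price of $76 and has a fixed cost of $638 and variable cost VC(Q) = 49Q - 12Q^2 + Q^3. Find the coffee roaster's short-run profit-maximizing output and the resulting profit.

AVC = 49 - 12Q + Q^2; min AVC = $13 at Q = 6. Since P = $76 ≥ min AVC, the firm produces.
MC = 49 - 24Q + 3Q^2. Setting P = MC and taking the root on the rising branch gives Q* = 9.
TR = 76·9 = 684. TC = 638 + 198 = 836. Profit = 684 − 836 = -$152.
That loss of $152 beats the $638 the firm would lose by shutting down; producing recovers $486 of fixed cost.

Profit = -$152 at Q = 9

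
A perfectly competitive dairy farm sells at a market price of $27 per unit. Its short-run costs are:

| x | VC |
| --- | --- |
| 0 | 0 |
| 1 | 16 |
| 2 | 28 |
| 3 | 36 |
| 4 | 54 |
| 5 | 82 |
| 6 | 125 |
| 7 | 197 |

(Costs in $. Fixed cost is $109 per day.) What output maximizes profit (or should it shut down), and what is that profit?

Profit at each row (π = 27x − TC): x=0: -109; x=1: -98; x=2: -83; x=3: -64; x=4: -55; x=5: -56; x=6: -72; x=7: -117.
Profit is maximized at x = 4. AVC there is 54/4 = $13.50 ≤ P, so producing beats shutting down (which would give -$109).

x = 4; profit = -$55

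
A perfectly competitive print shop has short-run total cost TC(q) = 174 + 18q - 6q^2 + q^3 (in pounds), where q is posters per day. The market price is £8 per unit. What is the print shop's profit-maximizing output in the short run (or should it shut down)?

Shut down

Strip out fixed cost: VC = 18q - 6q^2 + q^3. Then AVC = 18 - 6q + q^2 and MC = 18 - 12q + 3q^2.
The AVC parabola has its vertex at q = 6/2 = 3, where AVC = 18 - 6·3 + 3^2 = £9.
P = £8 lies below min AVC = £9; no output level covers variable cost.
The firm minimizes its loss by shutting down and losing only its fixed cost of £174.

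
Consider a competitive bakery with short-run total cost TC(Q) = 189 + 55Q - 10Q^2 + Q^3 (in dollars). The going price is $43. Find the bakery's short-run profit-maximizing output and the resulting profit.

AVC = 55 - 10Q + Q^2 has its minimum $30 at Q = 5; price $43 clears that bar, so the firm operates.
MC = 55 - 20Q + 3Q^2. Setting P = MC and taking the root on the rising branch gives Q* = 6.
TR = 43·6 = 258. TC = 189 + 186 = 375. Profit = 258 − 375 = -$117.
Shutting down would mean losing the fixed cost of $189, so operating at a loss of $117 is better by $72.

Profit = -$117 at Q = 6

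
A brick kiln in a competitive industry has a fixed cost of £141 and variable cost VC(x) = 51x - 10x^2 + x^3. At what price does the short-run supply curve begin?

£26 per unit

The shutdown price is the minimum of AVC. VC = 51x - 10x^2 + x^3, so AVC = 51 - 10x + x^2.
At the minimum of AVC, MC = AVC. MC = 51 - 20x + 3x^2; setting MC = AVC gives 2x^2 - 10x = 0, so x = 5. min AVC = 26.
For P < £26 the firm produces nothing.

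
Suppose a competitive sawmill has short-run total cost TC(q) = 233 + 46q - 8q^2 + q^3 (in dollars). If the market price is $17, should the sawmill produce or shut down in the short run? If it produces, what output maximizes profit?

Strip out fixed cost: VC = 46q - 8q^2 + q^3. Then AVC = 46 - 8q + q^2 and MC = 46 - 16q + 3q^2.
AVC is minimized where dAVC/dq = -8 + 2q = 0, at q = 4; min AVC = 46 - 8·4 + 4^2 = $30.
With P < min AVC ($17 < $30), every unit sold adds to the loss.
Best response: produce nothing and absorb the $233 fixed cost.

Shut down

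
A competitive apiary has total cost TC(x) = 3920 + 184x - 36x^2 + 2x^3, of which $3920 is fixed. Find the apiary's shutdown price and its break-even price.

Shutdown price = $22; break-even price = $352

AVC = 184 - 36x + 2x^2; minimized at x = 9, giving min AVC = $22. That is the shutdown price.
ATC = 3920/x + 184 - 36x + 2x^2. Setting dATC/dx = −3920/x^2 − 36 + 4x = 0 gives x = 14 (since 4·14^3 − 36·14^2 = 3920).
min ATC = 3920/14 + 184 − 36·14 + 2·14^2 = $352. That is the break-even price.
For $22 ≤ P < $352 the firm produces at a loss; below $22 it shuts down.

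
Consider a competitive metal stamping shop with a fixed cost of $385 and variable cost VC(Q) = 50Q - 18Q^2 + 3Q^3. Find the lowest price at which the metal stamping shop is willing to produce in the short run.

$23 per unit

The firm shuts down when price falls below the minimum of average variable cost. AVC = VC/Q = 50 - 18Q + 3Q^2.
dAVC/dQ = -18 + 6Q = 0 gives Q = 3. min AVC = 50 - 18·3 + 3·3^2 = 23.
For P < $23 the firm produces nothing.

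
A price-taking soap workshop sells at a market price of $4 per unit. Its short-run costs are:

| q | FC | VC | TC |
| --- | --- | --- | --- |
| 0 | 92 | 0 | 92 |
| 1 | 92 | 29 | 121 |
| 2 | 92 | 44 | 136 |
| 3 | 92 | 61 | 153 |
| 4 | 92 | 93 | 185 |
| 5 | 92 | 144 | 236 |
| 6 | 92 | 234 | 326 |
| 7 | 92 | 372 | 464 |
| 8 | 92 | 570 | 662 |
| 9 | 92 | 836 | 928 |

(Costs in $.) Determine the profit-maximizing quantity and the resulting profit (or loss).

Compute π = P·q − TC at each output: q=0: -92; q=1: -117; q=2: -128; q=3: -141; q=4: -169; q=5: -216; q=6: -302; q=7: -436; q=8: -630; q=9: -892.
Profit is highest at q = 0. Equivalently, the lowest AVC in the table is 61/3 ≈ $20.33 at q = 3, and P = $4 falls below it — price never covers variable cost, so the firm shuts down and loses only its fixed cost.

q = 0 (shut down); profit = -$92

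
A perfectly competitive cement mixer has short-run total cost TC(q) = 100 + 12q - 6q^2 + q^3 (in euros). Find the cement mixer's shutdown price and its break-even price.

AVC = 12 - 6q + q^2; minimized at q = 3, giving min AVC = €3. That is the shutdown price.
ATC = 100/q + 12 - 6q + q^2. Setting dATC/dq = −100/q^2 − 6 + 2q = 0 gives q = 5 (since 2·5^3 − 6·5^2 = 100).
min ATC = 100/5 + 12 − 6·5 + 5^2 = €27. That is the break-even price.
For €3 ≤ P < €27 the firm produces at a loss; below €3 it shuts down.

Shutdown price = €3; break-even price = €27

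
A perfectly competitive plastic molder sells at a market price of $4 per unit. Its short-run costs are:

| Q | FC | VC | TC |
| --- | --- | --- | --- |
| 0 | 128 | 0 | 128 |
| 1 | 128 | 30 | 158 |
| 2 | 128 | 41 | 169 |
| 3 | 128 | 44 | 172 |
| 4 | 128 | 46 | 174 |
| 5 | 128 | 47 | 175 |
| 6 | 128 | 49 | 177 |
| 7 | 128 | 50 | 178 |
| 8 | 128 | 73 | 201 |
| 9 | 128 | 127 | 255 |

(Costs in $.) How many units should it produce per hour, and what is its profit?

Tabulate TR − TC: Q=0: -128; Q=1: -154; Q=2: -161; Q=3: -160; Q=4: -158; Q=5: -155; Q=6: -153; Q=7: -150; Q=8: -169; Q=9: -219.
Profit is highest at Q = 0. Equivalently, the lowest AVC in the table is 50/7 ≈ $7.14 at Q = 7, and P = $4 falls below it — price never covers variable cost, so the firm shuts down and loses only its fixed cost.

Q = 0 (shut down); profit = -$128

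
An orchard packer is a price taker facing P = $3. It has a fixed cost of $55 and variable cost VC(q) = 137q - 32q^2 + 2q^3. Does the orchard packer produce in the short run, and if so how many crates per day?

Variable cost is VC = 137q - 32q^2 + 2q^3, so AVC = VC/q = 137 - 32q + 2q^2 and MC = dTC/dq = 137 - 64q + 6q^2.
AVC hits its minimum where MC = AVC, at q = 8, giving min AVC = 137 - 32·8 + 2·8^2 = $9.
Since P = $3 < min AVC = $9, price fails to cover variable cost at any output.
Shutting down limits the loss to fixed cost, $55.

Shut down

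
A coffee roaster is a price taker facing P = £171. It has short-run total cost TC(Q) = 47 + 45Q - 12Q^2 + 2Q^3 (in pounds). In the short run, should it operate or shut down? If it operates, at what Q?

Strip out fixed cost: VC = 45Q - 12Q^2 + 2Q^3. Then AVC = 45 - 12Q + 2Q^2 and MC = 45 - 24Q + 6Q^2.
AVC hits its minimum where MC = AVC, at Q = 3, giving min AVC = 45 - 12·3 + 2·3^2 = £27.
Because £171 ≥ £27, revenue can cover variable cost; the firm operates.
Set P = MC: 171 = 45 - 24Q + 6Q^2 → -126 - 24Q + 6Q^2 = 0. The roots are Q = -3 and Q = 7; the profit-maximizing output is on the rising part of MC, so Q* = 7.
Check: AVC at Q = 7 is £59 ≤ P, so revenue covers variable cost.
Profit = P·Q − TC = 171·7 − 460 = £737.

Produce at Q = 7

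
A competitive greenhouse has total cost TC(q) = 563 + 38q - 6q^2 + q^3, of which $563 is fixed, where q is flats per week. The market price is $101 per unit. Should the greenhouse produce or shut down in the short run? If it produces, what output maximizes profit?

Produce at q = 7

Strip out fixed cost: VC = 38q - 6q^2 + q^3. Then AVC = 38 - 6q + q^2 and MC = 38 - 12q + 3q^2.
AVC hits its minimum where MC = AVC, at q = 3, giving min AVC = 38 - 6·3 + 3^2 = $29.
P = $101 exceeds min AVC = $29, so the firm stays open.
Set P = MC: 101 = 38 - 12q + 3q^2 → -63 - 12q + 3q^2 = 0. The roots are q = -3 and q = 7; the profit-maximizing output is on the rising part of MC, so q* = 7.
Check: AVC at q = 7 is $45 ≤ P, so revenue covers variable cost.
Profit = P·q − TC = 101·7 − 878 = -$171, a loss, but smaller than the $563 fixed cost the firm would lose by shutting down.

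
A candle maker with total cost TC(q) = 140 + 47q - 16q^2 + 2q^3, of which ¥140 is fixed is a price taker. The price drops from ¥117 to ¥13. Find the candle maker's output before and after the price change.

Output falls from 7 to 0 (the firm shuts down)

MC = 47 - 32q + 6q^2; the shutdown threshold is min AVC = ¥15 (at q = 4).
With P = ¥117 above the shutdown price, P = MC gives q = 7.
At P = ¥13 < min AVC = ¥15, price no longer covers variable cost at any output, so the firm shuts down: q = 0.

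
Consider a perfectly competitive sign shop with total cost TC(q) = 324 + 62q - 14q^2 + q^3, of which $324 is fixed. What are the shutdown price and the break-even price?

AVC = 62 - 14q + q^2; minimized at q = 7, giving min AVC = $13. That is the shutdown price.
ATC = 324/q + 62 - 14q + q^2. Setting dATC/dq = −324/q^2 − 14 + 2q = 0 gives q = 9 (since 2·9^3 − 14·9^2 = 324).
min ATC = 324/9 + 62 − 14·9 + 9^2 = $53. That is the break-even price.
For $13 ≤ P < $53 the firm produces at a loss; below $13 it shuts down.

Shutdown price = $13; break-even price = $53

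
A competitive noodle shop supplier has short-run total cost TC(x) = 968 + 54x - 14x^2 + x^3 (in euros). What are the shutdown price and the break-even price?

Shutdown price = €5; break-even price = €109

Shutdown price = min AVC. AVC = 54 - 14x + x^2, with vertex at x = 7 and minimum €5.
ATC = 968/x + 54 - 14x + x^2. Setting dATC/dx = −968/x^2 − 14 + 2x = 0 gives x = 11 (since 2·11^3 − 14·11^2 = 968).
min ATC = 968/11 + 54 − 14·11 + 11^2 = €109. That is the break-even price.
For €5 ≤ P < €109 the firm produces at a loss; below €5 it shuts down.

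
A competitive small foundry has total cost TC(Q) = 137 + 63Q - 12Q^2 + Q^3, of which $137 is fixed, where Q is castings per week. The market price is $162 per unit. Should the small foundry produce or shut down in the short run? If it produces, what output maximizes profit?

Produce at Q = 11

Strip out fixed cost: VC = 63Q - 12Q^2 + Q^3. Then AVC = 63 - 12Q + Q^2 and MC = 63 - 24Q + 3Q^2.
The AVC parabola has its vertex at Q = 12/2 = 6, where AVC = 63 - 12·6 + 6^2 = $27.
Because $162 ≥ $27, revenue can cover variable cost; the firm operates.
P = MC gives -99 - 24Q + 3Q^2 = 0, with roots -3 and 11. Take the larger (rising MC): Q* = 11.
Check: AVC at Q = 11 is $52 ≤ P, so revenue covers variable cost.
Profit = P·Q − TC = 162·11 − 709 = $1073.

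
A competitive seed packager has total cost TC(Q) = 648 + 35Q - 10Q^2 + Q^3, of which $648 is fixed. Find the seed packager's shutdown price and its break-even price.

Shutdown price = min AVC. AVC = 35 - 10Q + Q^2, with vertex at Q = 5 and minimum $10.
ATC = 648/Q + 35 - 10Q + Q^2. Setting dATC/dQ = −648/Q^2 − 10 + 2Q = 0 gives Q = 9 (since 2·9^3 − 10·9^2 = 648).
min ATC = 648/9 + 35 − 10·9 + 9^2 = $98. That is the break-even price.
For $10 ≤ P < $98 the firm produces at a loss; below $10 it shuts down.

Shutdown price = $10; break-even price = $98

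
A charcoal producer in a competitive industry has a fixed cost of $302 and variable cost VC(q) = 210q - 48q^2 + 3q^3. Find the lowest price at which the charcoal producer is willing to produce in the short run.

Short-run supply begins at min AVC. From VC = 210q - 48q^2 + 3q^3, AVC = 210 - 48q + 3q^2.
dAVC/dq = -48 + 6q = 0 gives q = 8. min AVC = 210 - 48·8 + 3·8^2 = 18.
So the shutdown price is $18.

$18 per unit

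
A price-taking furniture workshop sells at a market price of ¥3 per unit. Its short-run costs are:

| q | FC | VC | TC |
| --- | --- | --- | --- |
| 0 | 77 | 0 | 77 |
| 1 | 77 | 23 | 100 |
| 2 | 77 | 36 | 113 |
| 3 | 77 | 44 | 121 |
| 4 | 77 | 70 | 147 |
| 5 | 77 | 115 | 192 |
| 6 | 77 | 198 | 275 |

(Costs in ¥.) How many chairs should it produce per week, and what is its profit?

Profit at each row (π = 3q − TC): q=0: -77; q=1: -97; q=2: -107; q=3: -112; q=4: -135; q=5: -177; q=6: -257.
Profit is highest at q = 0. Equivalently, the lowest AVC in the table is 44/3 ≈ ¥14.67 at q = 3, and P = ¥3 falls below it — price never covers variable cost, so the firm shuts down and loses only its fixed cost.

q = 0 (shut down); profit = -¥77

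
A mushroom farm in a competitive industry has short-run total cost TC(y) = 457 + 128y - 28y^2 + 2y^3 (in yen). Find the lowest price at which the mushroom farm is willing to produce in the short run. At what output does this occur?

¥30 per unit, at y = 7

Short-run supply begins at min AVC. From VC = 128y - 28y^2 + 2y^3, AVC = 128 - 28y + 2y^2.
dAVC/dy = -28 + 4y = 0 gives y = 7. min AVC = 128 - 28·7 + 2·7^2 = 30.
So the shutdown price is ¥30.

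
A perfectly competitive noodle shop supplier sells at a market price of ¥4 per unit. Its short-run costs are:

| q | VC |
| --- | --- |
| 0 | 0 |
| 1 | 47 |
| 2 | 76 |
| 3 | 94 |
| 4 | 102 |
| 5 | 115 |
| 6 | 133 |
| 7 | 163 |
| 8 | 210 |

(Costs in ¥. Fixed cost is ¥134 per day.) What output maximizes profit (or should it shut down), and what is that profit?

Compute π = P·q − TC at each output: q=0: -134; q=1: -177; q=2: -202; q=3: -216; q=4: -220; q=5: -229; q=6: -243; q=7: -269; q=8: -312.
Profit is highest at q = 0. Equivalently, the lowest AVC in the table is 133/6 ≈ ¥22.17 at q = 6, and P = ¥4 falls below it — price never covers variable cost, so the firm shuts down and loses only its fixed cost.

q = 0 (shut down); profit = -¥134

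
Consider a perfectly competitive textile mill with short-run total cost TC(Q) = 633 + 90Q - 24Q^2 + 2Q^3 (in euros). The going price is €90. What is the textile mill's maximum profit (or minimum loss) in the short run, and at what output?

AVC = 90 - 24Q + 2Q^2; min AVC = €18 at Q = 6. Since P = €90 ≥ min AVC, the firm produces.
With MC = 90 - 48Q + 6Q^2, P = MC on the upward-sloping part at Q* = 8.
TR = 90·8 = 720. TC = 633 + 208 = 841. Profit = 720 − 841 = -€121.
Shutting down would mean losing the fixed cost of €633, so operating at a loss of €121 is better by €512.

Profit = -€121 at Q = 8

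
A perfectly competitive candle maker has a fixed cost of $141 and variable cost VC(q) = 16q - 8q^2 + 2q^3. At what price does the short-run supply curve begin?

$8 per unit

The shutdown price is the minimum of AVC. VC = 16q - 8q^2 + 2q^3, so AVC = 16 - 8q + 2q^2.
At the minimum of AVC, MC = AVC. MC = 16 - 16q + 6q^2; setting MC = AVC gives 4q^2 - 8q = 0, so q = 2. min AVC = 8.
So the shutdown price is $8.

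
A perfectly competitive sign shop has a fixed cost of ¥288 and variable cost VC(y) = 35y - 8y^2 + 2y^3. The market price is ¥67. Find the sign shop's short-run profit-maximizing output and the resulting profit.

Profit = -¥160 at y = 4

AVC = 35 - 8y + 2y^2; min AVC = ¥27 at y = 2. Since P = ¥67 ≥ min AVC, the firm produces.
MC = 35 - 16y + 6y^2. Setting P = MC and taking the root on the rising branch gives y* = 4.
TR = 67·4 = 268. TC = 288 + 140 = 428. Profit = 268 − 428 = -¥160.
Shutting down would mean losing the fixed cost of ¥288, so operating at a loss of ¥160 is better by ¥128.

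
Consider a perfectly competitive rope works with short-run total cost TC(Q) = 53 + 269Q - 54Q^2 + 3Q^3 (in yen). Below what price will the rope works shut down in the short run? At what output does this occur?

Short-run supply begins at min AVC. From VC = 269Q - 54Q^2 + 3Q^3, AVC = 269 - 54Q + 3Q^2.
At the minimum of AVC, MC = AVC. MC = 269 - 108Q + 9Q^2; setting MC = AVC gives 6Q^2 - 54Q = 0, so Q = 9. min AVC = 26.
For P < ¥26 the firm produces nothing.

¥26 per unit, at Q = 9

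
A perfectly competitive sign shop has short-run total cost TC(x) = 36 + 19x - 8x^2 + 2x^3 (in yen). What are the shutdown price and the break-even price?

Shutdown price = ¥11; break-even price = ¥25

AVC = 19 - 8x + 2x^2; minimized at x = 2, giving min AVC = ¥11. That is the shutdown price.
ATC = 36/x + 19 - 8x + 2x^2. Setting dATC/dx = −36/x^2 − 8 + 4x = 0 gives x = 3 (since 4·3^3 − 8·3^2 = 36).
min ATC = 36/3 + 19 − 8·3 + 2·3^2 = ¥25. That is the break-even price.
For ¥11 ≤ P < ¥25 the firm produces at a loss; below ¥11 it shuts down.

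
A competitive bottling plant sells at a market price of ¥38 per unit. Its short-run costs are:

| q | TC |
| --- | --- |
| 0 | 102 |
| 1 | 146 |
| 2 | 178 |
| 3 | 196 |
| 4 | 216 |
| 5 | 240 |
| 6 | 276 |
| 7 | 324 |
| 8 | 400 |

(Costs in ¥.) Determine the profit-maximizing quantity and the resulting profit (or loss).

q = 6; profit = -¥48

Profit at each row (π = 38q − TC): q=0: -102; q=1: -108; q=2: -102; q=3: -82; q=4: -64; q=5: -50; q=6: -48; q=7: -58; q=8: -96.
Profit is maximized at q = 6. AVC there is 174/6 = ¥29 ≤ P, so producing beats shutting down (which would give -¥102).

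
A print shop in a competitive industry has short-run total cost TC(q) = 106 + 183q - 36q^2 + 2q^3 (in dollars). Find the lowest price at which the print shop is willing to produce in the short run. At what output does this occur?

$21 per unit, at q = 9

The shutdown price is the minimum of AVC. VC = 183q - 36q^2 + 2q^3, so AVC = 183 - 36q + 2q^2.
dAVC/dq = -36 + 4q = 0 gives q = 9. min AVC = 183 - 36·9 + 2·9^2 = 21.
For P < $21 the firm produces nothing.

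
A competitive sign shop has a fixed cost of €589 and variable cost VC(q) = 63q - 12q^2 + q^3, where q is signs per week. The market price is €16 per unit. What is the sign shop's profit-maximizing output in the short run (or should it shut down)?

Strip out fixed cost: VC = 63q - 12q^2 + q^3. Then AVC = 63 - 12q + q^2 and MC = 63 - 24q + 3q^2.
AVC is minimized where dAVC/dq = -12 + 2q = 0, at q = 6; min AVC = 63 - 12·6 + 6^2 = €27.
P = €16 lies below min AVC = €27; no output level covers variable cost.
Shutting down limits the loss to fixed cost, €589.

Shut down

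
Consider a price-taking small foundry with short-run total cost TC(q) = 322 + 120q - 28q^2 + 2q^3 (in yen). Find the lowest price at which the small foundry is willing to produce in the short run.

¥22 per unit

The firm shuts down when price falls below the minimum of average variable cost. AVC = VC/q = 120 - 28q + 2q^2.
At the minimum of AVC, MC = AVC. MC = 120 - 56q + 6q^2; setting MC = AVC gives 4q^2 - 28q = 0, so q = 7. min AVC = 22.
So the shutdown price is ¥22.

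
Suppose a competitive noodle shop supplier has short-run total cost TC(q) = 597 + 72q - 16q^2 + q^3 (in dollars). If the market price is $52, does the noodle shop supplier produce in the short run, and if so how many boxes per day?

Strip out fixed cost: VC = 72q - 16q^2 + q^3. Then AVC = 72 - 16q + q^2 and MC = 72 - 32q + 3q^2.
AVC is minimized where dAVC/dq = -16 + 2q = 0, at q = 8; min AVC = 72 - 16·8 + 8^2 = $8.
P = $52 exceeds min AVC = $8, so the firm stays open.
Set P = MC: 52 = 72 - 32q + 3q^2 → 20 - 32q + 3q^2 = 0. The roots are q = 2/3 and q = 10; the profit-maximizing output is on the rising part of MC, so q* = 10.
Check: AVC at q = 10 is $12 ≤ P, so revenue covers variable cost.
Profit = P·q − TC = 52·10 − 717 = -$197, a loss, but smaller than the $597 fixed cost the firm would lose by shutting down.

Produce at q = 10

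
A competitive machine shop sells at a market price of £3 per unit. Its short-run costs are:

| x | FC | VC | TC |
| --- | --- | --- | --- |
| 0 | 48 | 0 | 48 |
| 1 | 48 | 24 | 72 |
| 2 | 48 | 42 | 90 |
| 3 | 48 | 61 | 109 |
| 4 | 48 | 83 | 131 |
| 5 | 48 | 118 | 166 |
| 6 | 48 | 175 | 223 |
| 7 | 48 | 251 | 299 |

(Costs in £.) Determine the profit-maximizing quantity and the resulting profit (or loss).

x = 0 (shut down); profit = -£48

Tabulate TR − TC: x=0: -48; x=1: -69; x=2: -84; x=3: -100; x=4: -119; x=5: -151; x=6: -205; x=7: -278.
Profit is highest at x = 0. Equivalently, the lowest AVC in the table is 61/3 ≈ £20.33 at x = 3, and P = £3 falls below it — price never covers variable cost, so the firm shuts down and loses only its fixed cost.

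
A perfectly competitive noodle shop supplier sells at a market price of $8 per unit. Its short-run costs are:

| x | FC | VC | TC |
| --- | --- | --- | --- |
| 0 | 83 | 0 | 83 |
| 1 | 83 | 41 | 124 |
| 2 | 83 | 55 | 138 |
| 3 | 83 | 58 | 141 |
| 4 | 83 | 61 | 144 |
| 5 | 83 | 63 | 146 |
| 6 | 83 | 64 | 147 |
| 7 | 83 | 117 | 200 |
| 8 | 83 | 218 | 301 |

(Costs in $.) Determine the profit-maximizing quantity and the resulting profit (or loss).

Tabulate TR − TC: x=0: -83; x=1: -116; x=2: -122; x=3: -117; x=4: -112; x=5: -106; x=6: -99; x=7: -144; x=8: -237.
Profit is highest at x = 0. Equivalently, the lowest AVC in the table is 64/6 ≈ $10.67 at x = 6, and P = $8 falls below it — price never covers variable cost, so the firm shuts down and loses only its fixed cost.

x = 0 (shut down); profit = -$83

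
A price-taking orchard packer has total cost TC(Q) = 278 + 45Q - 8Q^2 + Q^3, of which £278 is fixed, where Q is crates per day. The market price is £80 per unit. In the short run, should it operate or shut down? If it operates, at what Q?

Produce at Q = 7

Variable cost is VC = 45Q - 8Q^2 + Q^3, so AVC = VC/Q = 45 - 8Q + Q^2 and MC = dTC/dQ = 45 - 16Q + 3Q^2.
The AVC parabola has its vertex at Q = 8/2 = 4, where AVC = 45 - 8·4 + 4^2 = £29.
Since P = £80 ≥ min AVC = £29, price covers variable cost and the firm should produce.
Solving P = MC: -35 - 16Q + 3Q^2 = 0 ⇒ Q = -5/3 or 7. On the upward-sloping branch, Q* = 7.
Check: AVC at Q = 7 is £38 ≤ P, so revenue covers variable cost.
Profit = P·Q − TC = 80·7 − 544 = £16.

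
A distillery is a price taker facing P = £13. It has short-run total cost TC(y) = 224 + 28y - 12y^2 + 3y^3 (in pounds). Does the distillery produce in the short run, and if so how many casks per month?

Shut down

From TC, MC = TC'(y) = 28 - 24y + 9y^2 and AVC = VC/y = 28 - 12y + 3y^2.
AVC hits its minimum where MC = AVC, at y = 2, giving min AVC = 28 - 12·2 + 3·2^2 = £16.
With P < min AVC (£13 < £16), every unit sold adds to the loss.
Shutting down limits the loss to fixed cost, £224.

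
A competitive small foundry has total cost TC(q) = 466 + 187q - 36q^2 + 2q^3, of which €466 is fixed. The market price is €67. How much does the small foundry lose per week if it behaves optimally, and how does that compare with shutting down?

Profit = -€66 at q = 10

AVC = 187 - 36q + 2q^2 has its minimum €25 at q = 9; price €67 clears that bar, so the firm operates.
With MC = 187 - 72q + 6q^2, P = MC on the upward-sloping part at q* = 10.
TR = 67·10 = 670. TC = 466 + 270 = 736. Profit = 670 − 736 = -€66.
Shutting down would mean losing the fixed cost of €466, so operating at a loss of €66 is better by €400.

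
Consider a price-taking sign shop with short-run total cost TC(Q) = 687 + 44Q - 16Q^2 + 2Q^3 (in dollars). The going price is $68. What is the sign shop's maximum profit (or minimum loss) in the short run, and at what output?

AVC = 44 - 16Q + 2Q^2; min AVC = $12 at Q = 4. Since P = $68 ≥ min AVC, the firm produces.
With MC = 44 - 32Q + 6Q^2, P = MC on the upward-sloping part at Q* = 6.
TR = 68·6 = 408. TC = 687 + 120 = 807. Profit = 408 − 807 = -$399.
By producing, the firm covers all variable cost plus $288 of fixed cost; shutting down would lose the full $687.

Profit = -$399 at Q = 6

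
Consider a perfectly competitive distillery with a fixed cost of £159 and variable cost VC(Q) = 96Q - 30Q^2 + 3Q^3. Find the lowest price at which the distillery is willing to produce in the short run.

£21 per unit

Short-run supply begins at min AVC. From VC = 96Q - 30Q^2 + 3Q^3, AVC = 96 - 30Q + 3Q^2.
dAVC/dQ = -30 + 6Q = 0 gives Q = 5. min AVC = 96 - 30·5 + 3·5^2 = 21.
So the shutdown price is £21.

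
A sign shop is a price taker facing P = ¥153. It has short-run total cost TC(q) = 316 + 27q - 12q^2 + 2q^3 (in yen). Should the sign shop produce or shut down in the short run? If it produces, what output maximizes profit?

Produce at q = 7

Variable cost is VC = 27q - 12q^2 + 2q^3, so AVC = VC/q = 27 - 12q + 2q^2 and MC = dTC/dq = 27 - 24q + 6q^2.
AVC hits its minimum where MC = AVC, at q = 3, giving min AVC = 27 - 12·3 + 2·3^2 = ¥9.
Since P = ¥153 ≥ min AVC = ¥9, price covers variable cost and the firm should produce.
Set P = MC: 153 = 27 - 24q + 6q^2 → -126 - 24q + 6q^2 = 0. The roots are q = -3 and q = 7; the profit-maximizing output is on the rising part of MC, so q* = 7.
Check: AVC at q = 7 is ¥41 ≤ P, so revenue covers variable cost.
Profit = P·q − TC = 153·7 − 603 = ¥468.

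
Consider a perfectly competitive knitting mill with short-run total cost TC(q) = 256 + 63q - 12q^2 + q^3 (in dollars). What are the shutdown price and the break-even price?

Shutdown price = $27; break-even price = $63

Shutdown price = min AVC. AVC = 63 - 12q + q^2, with vertex at q = 6 and minimum $27.
ATC = 256/q + 63 - 12q + q^2. Setting dATC/dq = −256/q^2 − 12 + 2q = 0 gives q = 8 (since 2·8^3 − 12·8^2 = 256).
min ATC = 256/8 + 63 − 12·8 + 8^2 = $63. That is the break-even price.
For $27 ≤ P < $63 the firm produces at a loss; below $27 it shuts down.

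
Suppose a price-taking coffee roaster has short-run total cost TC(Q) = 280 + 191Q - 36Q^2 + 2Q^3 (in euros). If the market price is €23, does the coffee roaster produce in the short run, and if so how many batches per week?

Shut down

Variable cost is VC = 191Q - 36Q^2 + 2Q^3, so AVC = VC/Q = 191 - 36Q + 2Q^2 and MC = dTC/dQ = 191 - 72Q + 6Q^2.
The AVC parabola has its vertex at Q = 36/4 = 9, where AVC = 191 - 36·9 + 2·9^2 = €29.
P = €23 lies below min AVC = €29; no output level covers variable cost.
Best response: produce nothing and absorb the €280 fixed cost.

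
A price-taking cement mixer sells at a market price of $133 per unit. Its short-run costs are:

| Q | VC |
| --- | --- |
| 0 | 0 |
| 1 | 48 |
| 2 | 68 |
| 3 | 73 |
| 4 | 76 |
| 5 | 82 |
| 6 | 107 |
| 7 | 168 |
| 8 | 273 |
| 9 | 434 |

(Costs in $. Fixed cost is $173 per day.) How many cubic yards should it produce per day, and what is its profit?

Tabulate TR − TC: Q=0: -173; Q=1: -88; Q=2: 25; Q=3: 153; Q=4: 283; Q=5: 410; Q=6: 518; Q=7: 590; Q=8: 618; Q=9: 590.
Profit is maximized at Q = 8. AVC there is 273/8 = $34.12 ≤ P, so producing beats shutting down (which would give -$173).

Q = 8; profit = $618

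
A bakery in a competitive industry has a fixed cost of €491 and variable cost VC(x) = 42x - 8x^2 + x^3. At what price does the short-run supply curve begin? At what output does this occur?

The firm shuts down when price falls below the minimum of average variable cost. AVC = VC/x = 42 - 8x + x^2.
dAVC/dx = -8 + 2x = 0 gives x = 4. min AVC = 42 - 8·4 + 4^2 = 26.
So the shutdown price is €26.

€26 per unit, at x = 4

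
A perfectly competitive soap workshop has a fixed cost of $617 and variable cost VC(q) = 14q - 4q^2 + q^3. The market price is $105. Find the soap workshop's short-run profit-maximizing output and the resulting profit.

Profit = -$127 at q = 7

AVC = 14 - 4q + q^2; min AVC = $10 at q = 2. Since P = $105 ≥ min AVC, the firm produces.
With MC = 14 - 8q + 3q^2, P = MC on the upward-sloping part at q* = 7.
TR = 105·7 = 735. TC = 617 + 245 = 862. Profit = 735 − 862 = -$127.
That loss of $127 beats the $617 the firm would lose by shutting down; producing recovers $490 of fixed cost.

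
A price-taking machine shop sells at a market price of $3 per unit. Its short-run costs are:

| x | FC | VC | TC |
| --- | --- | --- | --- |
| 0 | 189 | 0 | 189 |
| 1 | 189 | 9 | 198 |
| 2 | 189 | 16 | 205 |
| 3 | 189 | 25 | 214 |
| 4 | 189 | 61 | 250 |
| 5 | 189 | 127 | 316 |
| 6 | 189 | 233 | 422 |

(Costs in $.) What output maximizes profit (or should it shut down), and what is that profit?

Profit at each row (π = 3x − TC): x=0: -189; x=1: -195; x=2: -199; x=3: -205; x=4: -238; x=5: -301; x=6: -404.
Profit is highest at x = 0. Equivalently, the lowest AVC in the table is 16/2 ≈ $8 at x = 2, and P = $3 falls below it — price never covers variable cost, so the firm shuts down and loses only its fixed cost.

x = 0 (shut down); profit = -$189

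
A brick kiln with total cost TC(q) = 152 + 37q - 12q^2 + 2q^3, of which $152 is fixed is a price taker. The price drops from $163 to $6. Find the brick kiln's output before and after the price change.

MC = 37 - 24q + 6q^2; the shutdown threshold is min AVC = $19 (at q = 3).
With P = $163 above the shutdown price, P = MC gives q = 7.
At P = $6 < min AVC = $19, price no longer covers variable cost at any output, so the firm shuts down: q = 0.

Output falls from 7 to 0 (the firm shuts down)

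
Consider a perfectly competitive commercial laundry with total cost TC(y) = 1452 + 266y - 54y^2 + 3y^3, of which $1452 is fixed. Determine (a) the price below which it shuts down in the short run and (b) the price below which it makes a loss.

Shutdown price = $23; break-even price = $167

Shutdown price = min AVC. AVC = 266 - 54y + 3y^2, with vertex at y = 9 and minimum $23.
ATC = 1452/y + 266 - 54y + 3y^2. Setting dATC/dy = −1452/y^2 − 54 + 6y = 0 gives y = 11 (since 6·11^3 − 54·11^2 = 1452).
min ATC = 1452/11 + 266 − 54·11 + 3·11^2 = $167. That is the break-even price.
Between these two prices the firm operates at a loss; above $167 it earns a profit.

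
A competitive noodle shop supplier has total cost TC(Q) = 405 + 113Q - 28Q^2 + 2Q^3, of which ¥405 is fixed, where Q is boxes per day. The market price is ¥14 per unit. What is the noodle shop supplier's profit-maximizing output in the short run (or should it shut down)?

Strip out fixed cost: VC = 113Q - 28Q^2 + 2Q^3. Then AVC = 113 - 28Q + 2Q^2 and MC = 113 - 56Q + 6Q^2.
AVC hits its minimum where MC = AVC, at Q = 7, giving min AVC = 113 - 28·7 + 2·7^2 = ¥15.
With P < min AVC (¥14 < ¥15), every unit sold adds to the loss.
The firm minimizes its loss by shutting down and losing only its fixed cost of ¥405.

Shut down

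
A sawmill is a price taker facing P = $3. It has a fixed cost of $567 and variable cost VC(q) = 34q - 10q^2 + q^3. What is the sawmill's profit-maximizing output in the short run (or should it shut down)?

From TC, MC = TC'(q) = 34 - 20q + 3q^2 and AVC = VC/q = 34 - 10q + q^2.
AVC hits its minimum where MC = AVC, at q = 5, giving min AVC = 34 - 10·5 + 5^2 = $9.
Since P = $3 < min AVC = $9, price fails to cover variable cost at any output.
The firm minimizes its loss by shutting down and losing only its fixed cost of $567.

Shut down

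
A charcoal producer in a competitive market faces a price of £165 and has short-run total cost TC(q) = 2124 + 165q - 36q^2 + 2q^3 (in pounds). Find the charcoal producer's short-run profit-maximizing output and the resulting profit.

Profit = -£396 at q = 12

AVC = 165 - 36q + 2q^2 has its minimum £3 at q = 9; price £165 clears that bar, so the firm operates.
MC = 165 - 72q + 6q^2. Setting P = MC and taking the root on the rising branch gives q* = 12.
TR = 165·12 = 1980. TC = 2124 + 252 = 2376. Profit = 1980 − 2376 = -£396.
By producing, the firm covers all variable cost plus £1728 of fixed cost; shutting down would lose the full £2124.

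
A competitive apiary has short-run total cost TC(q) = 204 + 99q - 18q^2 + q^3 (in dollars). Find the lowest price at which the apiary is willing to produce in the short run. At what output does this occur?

Short-run supply begins at min AVC. From VC = 99q - 18q^2 + q^3, AVC = 99 - 18q + q^2.
dAVC/dq = -18 + 2q = 0 gives q = 9. min AVC = 99 - 18·9 + 9^2 = 18.
The firm shuts down for any P below $18.

$18 per unit, at q = 9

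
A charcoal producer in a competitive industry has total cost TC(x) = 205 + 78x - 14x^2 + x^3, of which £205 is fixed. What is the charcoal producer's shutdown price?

The shutdown price is the minimum of AVC. VC = 78x - 14x^2 + x^3, so AVC = 78 - 14x + x^2.
dAVC/dx = -14 + 2x = 0 gives x = 7. min AVC = 78 - 14·7 + 7^2 = 29.
The firm shuts down for any P below £29.

£29 per unit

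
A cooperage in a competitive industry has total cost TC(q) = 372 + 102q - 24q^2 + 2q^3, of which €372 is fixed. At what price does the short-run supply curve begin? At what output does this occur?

The firm shuts down when price falls below the minimum of average variable cost. AVC = VC/q = 102 - 24q + 2q^2.
dAVC/dq = -24 + 4q = 0 gives q = 6. min AVC = 102 - 24·6 + 2·6^2 = 30.
So the shutdown price is €30.

€30 per unit, at q = 6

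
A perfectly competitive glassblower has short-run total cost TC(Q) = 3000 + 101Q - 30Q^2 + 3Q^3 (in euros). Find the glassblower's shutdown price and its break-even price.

AVC = 101 - 30Q + 3Q^2; minimized at Q = 5, giving min AVC = €26. That is the shutdown price.
ATC = 3000/Q + 101 - 30Q + 3Q^2. Setting dATC/dQ = −3000/Q^2 − 30 + 6Q = 0 gives Q = 10 (since 6·10^3 − 30·10^2 = 3000).
min ATC = 3000/10 + 101 − 30·10 + 3·10^2 = €401. That is the break-even price.
Between these two prices the firm operates at a loss; above €401 it earns a profit.

Shutdown price = €26; break-even price = €401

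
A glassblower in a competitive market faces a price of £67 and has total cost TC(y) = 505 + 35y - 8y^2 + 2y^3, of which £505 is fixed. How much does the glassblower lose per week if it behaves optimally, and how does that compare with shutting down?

AVC = 35 - 8y + 2y^2 has its minimum £27 at y = 2; price £67 clears that bar, so the firm operates.
With MC = 35 - 16y + 6y^2, P = MC on the upward-sloping part at y* = 4.
TR = 67·4 = 268. TC = 505 + 140 = 645. Profit = 268 − 645 = -£377.
By producing, the firm covers all variable cost plus £128 of fixed cost; shutting down would lose the full £505.

Profit = -£377 at y = 4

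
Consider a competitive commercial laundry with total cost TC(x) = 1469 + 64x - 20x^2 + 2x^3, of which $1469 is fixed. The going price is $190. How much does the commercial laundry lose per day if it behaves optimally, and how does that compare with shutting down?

Profit = -$173 at x = 9

AVC = 64 - 20x + 2x^2 has its minimum $14 at x = 5; price $190 clears that bar, so the firm operates.
MC = 64 - 40x + 6x^2. Setting P = MC and taking the root on the rising branch gives x* = 9.
TR = 190·9 = 1710. TC = 1469 + 414 = 1883. Profit = 1710 − 1883 = -$173.
By producing, the firm covers all variable cost plus $1296 of fixed cost; shutting down would lose the full $1469.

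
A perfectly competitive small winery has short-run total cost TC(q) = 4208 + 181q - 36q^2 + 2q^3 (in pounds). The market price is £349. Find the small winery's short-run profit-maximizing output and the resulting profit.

Profit = -£288 at q = 14

AVC = 181 - 36q + 2q^2; min AVC = £19 at q = 9. Since P = £349 ≥ min AVC, the firm produces.
With MC = 181 - 72q + 6q^2, P = MC on the upward-sloping part at q* = 14.
TR = 349·14 = 4886. TC = 4208 + 966 = 5174. Profit = 4886 − 5174 = -£288.
That loss of £288 beats the £4208 the firm would lose by shutting down; producing recovers £3920 of fixed cost.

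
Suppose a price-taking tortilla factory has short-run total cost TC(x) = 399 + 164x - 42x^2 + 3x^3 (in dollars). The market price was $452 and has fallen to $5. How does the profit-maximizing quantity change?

AVC = 164 - 42x + 3x^2, minimized at x = 7 where min AVC = $17. MC = 164 - 84x + 9x^2.
At P = $452 ≥ min AVC, set P = MC on the rising branch: x = 12.
At P = $5 < min AVC = $17, price no longer covers variable cost at any output, so the firm shuts down: x = 0.

Output falls from 12 to 0 (the firm shuts down)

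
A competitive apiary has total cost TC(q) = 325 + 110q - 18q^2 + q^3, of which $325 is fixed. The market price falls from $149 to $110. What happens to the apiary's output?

AVC = 110 - 18q + q^2, minimized at q = 9 where min AVC = $29. MC = 110 - 36q + 3q^2.
At P = $149 ≥ min AVC, set P = MC on the rising branch: q = 13.
At P = $110 ≥ min AVC, set P = MC: q = 12. The firm stays open but cuts output.

Output falls from 13 to 12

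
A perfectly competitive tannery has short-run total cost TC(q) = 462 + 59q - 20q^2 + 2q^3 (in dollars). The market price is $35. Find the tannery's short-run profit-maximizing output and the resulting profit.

Profit = -$318 at q = 6

AVC = 59 - 20q + 2q^2; min AVC = $9 at q = 5. Since P = $35 ≥ min AVC, the firm produces.
With MC = 59 - 40q + 6q^2, P = MC on the upward-sloping part at q* = 6.
TR = 35·6 = 210. TC = 462 + 66 = 528. Profit = 210 − 528 = -$318.
That loss of $318 beats the $462 the firm would lose by shutting down; producing recovers $144 of fixed cost.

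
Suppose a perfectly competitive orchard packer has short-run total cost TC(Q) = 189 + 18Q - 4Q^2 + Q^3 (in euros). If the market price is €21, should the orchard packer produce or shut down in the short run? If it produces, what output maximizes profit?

Produce at Q = 3

Variable cost is VC = 18Q - 4Q^2 + Q^3, so AVC = VC/Q = 18 - 4Q + Q^2 and MC = dTC/dQ = 18 - 8Q + 3Q^2.
The AVC parabola has its vertex at Q = 4/2 = 2, where AVC = 18 - 4·2 + 2^2 = €14.
Since P = €21 ≥ min AVC = €14, price covers variable cost and the firm should produce.
Set P = MC: 21 = 18 - 8Q + 3Q^2 → -3 - 8Q + 3Q^2 = 0. The roots are Q = -1/3 and Q = 3; the profit-maximizing output is on the rising part of MC, so Q* = 3.
Check: AVC at Q = 3 is €15 ≤ P, so revenue covers variable cost.
Profit = P·Q − TC = 21·3 − 234 = -€171, a loss, but smaller than the €189 fixed cost the firm would lose by shutting down.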